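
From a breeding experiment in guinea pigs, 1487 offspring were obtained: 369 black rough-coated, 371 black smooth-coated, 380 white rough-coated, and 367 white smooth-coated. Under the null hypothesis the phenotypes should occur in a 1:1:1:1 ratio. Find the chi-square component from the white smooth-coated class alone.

0.061

Total ratio parts = 4. Expected numbers out of 1487:
  black rough-coated: 1487 × 1/4 = 371.75
  black smooth-coated: 1487 × 1/4 = 371.75
  white rough-coated: 1487 × 1/4 = 371.75
  white smooth-coated: 1487 × 1/4 = 371.75
Contribution of white smooth-coated: (367 − 371.75)² / 371.75 = 0.0607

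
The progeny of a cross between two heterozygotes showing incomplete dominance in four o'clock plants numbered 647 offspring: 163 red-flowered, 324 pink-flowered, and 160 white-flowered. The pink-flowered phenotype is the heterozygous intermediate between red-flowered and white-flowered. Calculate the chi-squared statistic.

0.029

With incomplete dominance, a heterozygote × heterozygote cross gives a 1:2:1 phenotypic ratio.
The 1:2:1 ratio has 4 parts, so with N = 647 the expected counts are:
  red-flowered: 647 × 1/4 = 161.75
  pink-flowered: 647 × 2/4 = 323.5
  white-flowered: 647 × 1/4 = 161.75
χ² = Σ (O − E)² / E
  red-flowered: (163 − 161.75)² / 161.75 = 0.0097
  pink-flowered: (324 − 323.5)² / 323.5 = 0.0008
  white-flowered: (160 − 161.75)² / 161.75 = 0.0189
χ² = 0.0097 + 0.0008 + 0.0189 = 0.0294 ≈ 0.029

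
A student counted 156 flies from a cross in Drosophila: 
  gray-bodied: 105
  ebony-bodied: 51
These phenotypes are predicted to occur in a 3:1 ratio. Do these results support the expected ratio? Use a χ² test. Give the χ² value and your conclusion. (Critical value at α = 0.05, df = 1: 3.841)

4.923; not consistent

Total ratio parts = 4. Expected numbers out of 156:
  gray-bodied: 156 × 3/4 = 117
  ebony-bodied: 156 × 1/4 = 39
χ² = Σ (O − E)² / E
  gray-bodied: (105 − 117)² / 117 = 1.2308
  ebony-bodied: (51 − 39)² / 39 = 3.6923
χ² = 1.2308 + 3.6923 = 4.9231 ≈ 4.923
Degrees of freedom = 2 − 1 = 1; critical value at α = 0.05 is 3.841.
Since 4.923 > 3.841, we reject the null hypothesis — the data do not fit the 3:1 ratio.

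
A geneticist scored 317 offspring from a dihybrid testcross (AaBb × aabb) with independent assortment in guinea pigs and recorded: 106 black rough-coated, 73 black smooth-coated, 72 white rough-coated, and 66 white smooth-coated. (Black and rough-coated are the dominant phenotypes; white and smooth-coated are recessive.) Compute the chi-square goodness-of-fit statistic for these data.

12.401

A dihybrid testcross with independent assortment gives a 1:1:1:1 ratio.
The 1:1:1:1 ratio has 4 parts, so with N = 317 the expected counts are:
  black rough-coated: 317 × 1/4 = 79.25
  black smooth-coated: 317 × 1/4 = 79.25
  white rough-coated: 317 × 1/4 = 79.25
  white smooth-coated: 317 × 1/4 = 79.25
χ² = Σ (O − E)² / E
  black rough-coated: (106 − 79.25)² / 79.25 = 9.0292
  black smooth-coated: (73 − 79.25)² / 79.25 = 0.4929
  white rough-coated: (72 − 79.25)² / 79.25 = 0.6632
  white smooth-coated: (66 − 79.25)² / 79.25 = 2.2153
χ² = 9.0292 + 0.4929 + 0.6632 + 2.2153 = 12.4006 ≈ 12.401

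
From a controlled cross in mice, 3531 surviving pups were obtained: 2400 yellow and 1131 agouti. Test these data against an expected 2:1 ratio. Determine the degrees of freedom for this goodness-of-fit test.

A goodness-of-fit test with 2 phenotype classes has df = 2 − 1 = 1.

1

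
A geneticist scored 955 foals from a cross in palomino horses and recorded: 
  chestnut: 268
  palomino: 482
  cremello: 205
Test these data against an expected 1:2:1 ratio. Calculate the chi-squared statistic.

Expected counts for N = 955 under a 1:2:1 ratio (total parts = 4):
  chestnut: 955 × 1/4 = 238.75
  palomino: 955 × 2/4 = 477.5
  cremello: 955 × 1/4 = 238.75
χ² = Σ (O − E)² / E
  chestnut: (268 − 238.75)² / 238.75 = 3.5835
  palomino: (482 − 477.5)² / 477.5 = 0.0424
  cremello: (205 − 238.75)² / 238.75 = 4.7709
χ² = 3.5835 + 0.0424 + 4.7709 = 8.3968 ≈ 8.397

8.397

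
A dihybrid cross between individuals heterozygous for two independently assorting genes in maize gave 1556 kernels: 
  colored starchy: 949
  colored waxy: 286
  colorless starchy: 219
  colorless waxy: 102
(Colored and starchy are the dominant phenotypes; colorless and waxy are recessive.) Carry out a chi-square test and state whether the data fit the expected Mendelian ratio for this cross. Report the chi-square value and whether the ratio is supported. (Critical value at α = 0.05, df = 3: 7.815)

24.700; not consistent

A dihybrid F₂ with independent assortment and complete dominance at both loci gives a 9:3:3:1 phenotypic ratio.
Total ratio parts = 16. Expected numbers out of 1556:
  colored starchy: 1556 × 9/16 = 875.25
  colored waxy: 1556 × 3/16 = 291.75
  colorless starchy: 1556 × 3/16 = 291.75
  colorless waxy: 1556 × 1/16 = 97.25
χ² = Σ (O − E)² / E
  colored starchy: (949 − 875.25)² / 875.25 = 6.2143
  colored waxy: (286 − 291.75)² / 291.75 = 0.1133
  colorless starchy: (219 − 291.75)² / 291.75 = 18.1407
  colorless waxy: (102 − 97.25)² / 97.25 = 0.2320
χ² = 6.2143 + 0.1133 + 18.1407 + 0.2320 = 24.7003 ≈ 24.700
Degrees of freedom = 4 − 1 = 3; critical value at α = 0.05 is 7.815.
Since 24.700 > 7.815, we reject the null hypothesis — the data do not fit the 9:3:3:1 ratio.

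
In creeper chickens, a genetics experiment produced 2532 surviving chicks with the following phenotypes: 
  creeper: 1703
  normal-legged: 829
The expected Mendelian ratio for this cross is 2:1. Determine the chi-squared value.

0.400

The 2:1 ratio has 3 parts, so with N = 2532 the expected counts are:
  creeper: 2532 × 2/3 = 1688
  normal-legged: 2532 × 1/3 = 844
χ² = Σ (O − E)² / E
  creeper: (1703 − 1688)² / 1688 = 0.1333
  normal-legged: (829 − 844)² / 844 = 0.2666
χ² = 0.1333 + 0.2666 = 0.3999 ≈ 0.400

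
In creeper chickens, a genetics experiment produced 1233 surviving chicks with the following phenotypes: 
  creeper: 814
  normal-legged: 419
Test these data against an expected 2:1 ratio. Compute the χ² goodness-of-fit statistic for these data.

Under the 2:1 hypothesis (Σ ratio = 3, N = 1233):
  creeper: 1233 × 2/3 = 822
  normal-legged: 1233 × 1/3 = 411
χ² = Σ (O − E)² / E
  creeper: (814 − 822)² / 822 = 0.0779
  normal-legged: (419 − 411)² / 411 = 0.1557
χ² = 0.0779 + 0.1557 = 0.2336 ≈ 0.234

0.234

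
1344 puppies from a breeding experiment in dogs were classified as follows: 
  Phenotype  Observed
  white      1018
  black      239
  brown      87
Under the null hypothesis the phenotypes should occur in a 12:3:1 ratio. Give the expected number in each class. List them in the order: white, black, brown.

Under the 12:3:1 hypothesis (Σ ratio = 16, N = 1344):
  white: 1344 × 12/16 = 1008
  black: 1344 × 3/16 = 252
  brown: 1344 × 1/16 = 84

1008, 252, 84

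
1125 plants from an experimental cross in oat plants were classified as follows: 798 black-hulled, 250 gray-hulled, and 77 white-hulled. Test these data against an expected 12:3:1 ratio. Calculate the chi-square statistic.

10.351

Under the 12:3:1 hypothesis (Σ ratio = 16, N = 1125):
  black-hulled: 1125 × 12/16 = 843.75
  gray-hulled: 1125 × 3/16 = 210.9375
  white-hulled: 1125 × 1/16 = 70.3125
χ² = Σ (O − E)² / E
  black-hulled: (798 − 843.75)² / 843.75 = 2.4807
  gray-hulled: (250 − 210.9375)² / 210.9375 = 7.2338
  white-hulled: (77 − 70.3125)² / 70.3125 = 0.6361
χ² = 2.4807 + 7.2338 + 0.6361 = 10.3506 ≈ 10.351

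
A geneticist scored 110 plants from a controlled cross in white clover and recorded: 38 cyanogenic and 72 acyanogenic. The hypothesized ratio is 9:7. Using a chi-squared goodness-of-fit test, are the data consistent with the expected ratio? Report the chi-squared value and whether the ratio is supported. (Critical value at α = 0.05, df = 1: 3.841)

21.057; not consistent

Expected counts for N = 110 under a 9:7 ratio (total parts = 16):
  cyanogenic: 110 × 9/16 = 61.875
  acyanogenic: 110 × 7/16 = 48.125
χ² = Σ (O − E)² / E
  cyanogenic: (38 − 61.875)² / 61.875 = 9.2124
  acyanogenic: (72 − 48.125)² / 48.125 = 11.8445
χ² = 9.2124 + 11.8445 = 21.0569 ≈ 21.057
Degrees of freedom = 2 − 1 = 1; critical value at α = 0.05 is 3.841.
Since 21.057 > 3.841, we reject the null hypothesis — the data do not fit the 9:7 ratio.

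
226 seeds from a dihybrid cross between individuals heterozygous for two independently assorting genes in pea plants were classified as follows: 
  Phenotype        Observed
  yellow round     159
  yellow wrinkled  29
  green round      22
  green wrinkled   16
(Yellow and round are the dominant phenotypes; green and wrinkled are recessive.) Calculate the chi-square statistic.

22.260

A dihybrid F₂ with independent assortment and complete dominance at both loci gives a 9:3:3:1 phenotypic ratio.
The 9:3:3:1 ratio has 16 parts, so with N = 226 the expected counts are:
  yellow round: 226 × 9/16 = 127.125
  yellow wrinkled: 226 × 3/16 = 42.375
  green round: 226 × 3/16 = 42.375
  green wrinkled: 226 × 1/16 = 14.125
χ² = Σ (O − E)² / E
  yellow round: (159 − 127.125)² / 127.125 = 7.9923
  yellow wrinkled: (29 − 42.375)² / 42.375 = 4.2216
  green round: (22 − 42.375)² / 42.375 = 9.7968
  green wrinkled: (16 − 14.125)² / 14.125 = 0.2489
χ² = 7.9923 + 4.2216 + 9.7968 + 0.2489 = 22.2596 ≈ 22.260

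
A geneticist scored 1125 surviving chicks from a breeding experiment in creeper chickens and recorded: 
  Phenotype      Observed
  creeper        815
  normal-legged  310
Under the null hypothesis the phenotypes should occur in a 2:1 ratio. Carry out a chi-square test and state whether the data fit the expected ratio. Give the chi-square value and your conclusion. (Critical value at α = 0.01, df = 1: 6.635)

16.900; not consistent

Total ratio parts = 3. Expected numbers out of 1125:
  creeper: 1125 × 2/3 = 750
  normal-legged: 1125 × 1/3 = 375
χ² = Σ (O − E)² / E
  creeper: (815 − 750)² / 750 = 5.6333
  normal-legged: (310 − 375)² / 375 = 11.2667
χ² = 5.6333 + 11.2667 = 16.900
Degrees of freedom = 2 − 1 = 1; critical value at α = 0.01 is 6.635.
Since 16.900 > 6.635, we reject the null hypothesis — the data do not fit the 2:1 ratio.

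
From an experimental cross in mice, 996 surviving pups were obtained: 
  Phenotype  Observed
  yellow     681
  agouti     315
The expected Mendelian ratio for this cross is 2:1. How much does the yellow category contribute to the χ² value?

Under the 2:1 hypothesis (Σ ratio = 3, N = 996):
  yellow: 996 × 2/3 = 664
  agouti: 996 × 1/3 = 332
Contribution of yellow: (681 − 664)² / 664 = 0.4352

0.435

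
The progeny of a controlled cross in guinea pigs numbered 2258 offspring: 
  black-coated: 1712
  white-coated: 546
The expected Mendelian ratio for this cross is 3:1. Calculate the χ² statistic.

0.808

Total ratio parts = 4. Expected numbers out of 2258:
  black-coated: 2258 × 3/4 = 1693.5
  white-coated: 2258 × 1/4 = 564.5
χ² = Σ (O − E)² / E
  black-coated: (1712 − 1693.5)² / 1693.5 = 0.2021
  white-coated: (546 − 564.5)² / 564.5 = 0.6063
χ² = 0.2021 + 0.6063 = 0.8084 ≈ 0.808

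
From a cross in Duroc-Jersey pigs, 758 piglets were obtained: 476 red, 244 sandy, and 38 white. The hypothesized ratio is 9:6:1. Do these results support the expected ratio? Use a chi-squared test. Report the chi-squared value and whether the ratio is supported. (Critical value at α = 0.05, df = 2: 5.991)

13.330; not consistent

Expected counts for N = 758 under a 9:6:1 ratio (total parts = 16):
  red: 758 × 9/16 = 426.375
  sandy: 758 × 6/16 = 284.25
  white: 758 × 1/16 = 47.375
χ² = Σ (O − E)² / E
  red: (476 − 426.375)² / 426.375 = 5.7758
  sandy: (244 − 284.25)² / 284.25 = 5.6994
  white: (38 − 47.375)² / 47.375 = 1.8552
χ² = 5.7758 + 5.6994 + 1.8552 = 13.3304 ≈ 13.330
Degrees of freedom = 3 − 1 = 2; critical value at α = 0.05 is 5.991.
Since 13.330 > 5.991, we reject the null hypothesis — the data do not fit the 9:6:1 ratio.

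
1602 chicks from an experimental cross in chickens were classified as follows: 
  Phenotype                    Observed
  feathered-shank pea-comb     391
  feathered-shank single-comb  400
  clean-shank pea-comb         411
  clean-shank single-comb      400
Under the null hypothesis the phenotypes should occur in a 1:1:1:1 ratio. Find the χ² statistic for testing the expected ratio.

0.502

Under the 1:1:1:1 hypothesis (Σ ratio = 4, N = 1602):
  feathered-shank pea-comb: 1602 × 1/4 = 400.5
  feathered-shank single-comb: 1602 × 1/4 = 400.5
  clean-shank pea-comb: 1602 × 1/4 = 400.5
  clean-shank single-comb: 1602 × 1/4 = 400.5
χ² = Σ (O − E)² / E
  feathered-shank pea-comb: (391 − 400.5)² / 400.5 = 0.2253
  feathered-shank single-comb: (400 − 400.5)² / 400.5 = 0.0006
  clean-shank pea-comb: (411 − 400.5)² / 400.5 = 0.2753
  clean-shank single-comb: (400 − 400.5)² / 400.5 = 0.0006
χ² = 0.2253 + 0.0006 + 0.2753 + 0.0006 = 0.5018 ≈ 0.502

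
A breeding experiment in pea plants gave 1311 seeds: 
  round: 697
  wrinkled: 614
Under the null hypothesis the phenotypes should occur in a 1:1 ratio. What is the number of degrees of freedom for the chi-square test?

1

A goodness-of-fit test with 2 phenotype classes has df = 2 − 1 = 1.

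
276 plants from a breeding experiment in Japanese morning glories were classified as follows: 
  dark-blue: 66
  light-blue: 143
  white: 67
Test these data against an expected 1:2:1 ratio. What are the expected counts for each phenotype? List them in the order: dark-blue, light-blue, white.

Total ratio parts = 4. Expected numbers out of 276:
  dark-blue: 276 × 1/4 = 69
  light-blue: 276 × 2/4 = 138
  white: 276 × 1/4 = 69

69, 138, 69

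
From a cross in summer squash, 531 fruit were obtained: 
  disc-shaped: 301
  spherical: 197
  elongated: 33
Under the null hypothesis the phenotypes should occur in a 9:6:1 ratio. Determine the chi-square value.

Expected counts for N = 531 under a 9:6:1 ratio (total parts = 16):
  disc-shaped: 531 × 9/16 = 298.6875
  spherical: 531 × 6/16 = 199.125
  elongated: 531 × 1/16 = 33.1875
χ² = Σ (O − E)² / E
  disc-shaped: (301 − 298.6875)² / 298.6875 = 0.0179
  spherical: (197 − 199.125)² / 199.125 = 0.0227
  elongated: (33 − 33.1875)² / 33.1875 = 0.0011
χ² = 0.0179 + 0.0227 + 0.0011 = 0.0417 ≈ 0.042

0.042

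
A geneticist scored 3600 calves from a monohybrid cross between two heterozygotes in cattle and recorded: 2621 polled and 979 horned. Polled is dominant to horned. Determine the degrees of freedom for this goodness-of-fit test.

1

For a monohybrid cross between heterozygotes with complete dominance, the expected phenotypic ratio is 3:1.
A goodness-of-fit test with 2 phenotype classes has df = 2 − 1 = 1.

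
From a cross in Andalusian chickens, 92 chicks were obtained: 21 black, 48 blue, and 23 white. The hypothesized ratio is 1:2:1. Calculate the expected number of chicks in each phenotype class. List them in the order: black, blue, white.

Under the 1:2:1 hypothesis (Σ ratio = 4, N = 92):
  black: 92 × 1/4 = 23
  blue: 92 × 2/4 = 46
  white: 92 × 1/4 = 23

23, 46, 23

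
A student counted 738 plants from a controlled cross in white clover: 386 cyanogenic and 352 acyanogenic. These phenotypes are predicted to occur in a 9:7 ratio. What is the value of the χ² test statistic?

Expected counts for N = 738 under a 9:7 ratio (total parts = 16):
  cyanogenic: 738 × 9/16 = 415.125
  acyanogenic: 738 × 7/16 = 322.875
χ² = Σ (O − E)² / E
  cyanogenic: (386 − 415.125)² / 415.125 = 2.0434
  acyanogenic: (352 − 322.875)² / 322.875 = 2.6272
χ² = 2.0434 + 2.6272 = 4.6706 ≈ 4.671

4.671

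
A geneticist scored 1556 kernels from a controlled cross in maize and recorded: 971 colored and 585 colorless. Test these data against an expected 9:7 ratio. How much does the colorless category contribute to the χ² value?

The 9:7 ratio has 16 parts, so with N = 1556 the expected counts are:
  colored: 1556 × 9/16 = 875.25
  colorless: 1556 × 7/16 = 680.75
Contribution of colorless: (585 − 680.75)² / 680.75 = 13.4676

13.468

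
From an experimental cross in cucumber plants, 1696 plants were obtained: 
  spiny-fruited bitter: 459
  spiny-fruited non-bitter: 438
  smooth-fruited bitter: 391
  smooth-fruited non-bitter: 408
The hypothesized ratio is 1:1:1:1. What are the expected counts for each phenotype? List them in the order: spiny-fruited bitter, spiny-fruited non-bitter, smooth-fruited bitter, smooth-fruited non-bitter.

Total ratio parts = 4. Expected numbers out of 1696:
  spiny-fruited bitter: 1696 × 1/4 = 424
  spiny-fruited non-bitter: 1696 × 1/4 = 424
  smooth-fruited bitter: 1696 × 1/4 = 424
  smooth-fruited non-bitter: 1696 × 1/4 = 424

424, 424, 424, 424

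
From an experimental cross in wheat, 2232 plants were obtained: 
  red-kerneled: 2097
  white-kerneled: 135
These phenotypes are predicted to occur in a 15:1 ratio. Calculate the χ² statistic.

The 15:1 ratio has 16 parts, so with N = 2232 the expected counts are:
  red-kerneled: 2232 × 15/16 = 2092.5
  white-kerneled: 2232 × 1/16 = 139.5
χ² = Σ (O − E)² / E
  red-kerneled: (2097 − 2092.5)² / 2092.5 = 0.0097
  white-kerneled: (135 − 139.5)² / 139.5 = 0.1452
χ² = 0.0097 + 0.1452 = 0.1549 ≈ 0.155

0.155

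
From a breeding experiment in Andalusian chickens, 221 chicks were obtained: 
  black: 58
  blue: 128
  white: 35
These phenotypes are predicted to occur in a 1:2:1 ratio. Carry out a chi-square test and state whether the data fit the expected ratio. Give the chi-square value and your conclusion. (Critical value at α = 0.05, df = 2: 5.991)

10.330; not consistent

Under the 1:2:1 hypothesis (Σ ratio = 4, N = 221):
  black: 221 × 1/4 = 55.25
  blue: 221 × 2/4 = 110.5
  white: 221 × 1/4 = 55.25
χ² = Σ (O − E)² / E
  black: (58 − 55.25)² / 55.25 = 0.1369
  blue: (128 − 110.5)² / 110.5 = 2.7715
  white: (35 − 55.25)² / 55.25 = 7.4219
χ² = 0.1369 + 2.7715 + 7.4219 = 10.3303 ≈ 10.330
Degrees of freedom = 3 − 1 = 2; critical value at α = 0.05 is 5.991.
Since 10.330 > 5.991, we reject the null hypothesis — the data do not fit the 1:2:1 ratio.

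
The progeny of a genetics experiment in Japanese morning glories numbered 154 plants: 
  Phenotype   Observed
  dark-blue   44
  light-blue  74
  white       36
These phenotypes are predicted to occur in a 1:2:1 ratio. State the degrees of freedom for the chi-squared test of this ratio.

2

A goodness-of-fit test with 3 phenotype classes has df = 3 − 1 = 2.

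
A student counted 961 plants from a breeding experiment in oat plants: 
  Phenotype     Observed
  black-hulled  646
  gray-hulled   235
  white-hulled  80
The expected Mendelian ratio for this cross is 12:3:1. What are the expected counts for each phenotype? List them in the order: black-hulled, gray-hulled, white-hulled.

720.75, 180.1875, 60.0625

Expected counts for N = 961 under a 12:3:1 ratio (total parts = 16):
  black-hulled: 961 × 12/16 = 720.75
  gray-hulled: 961 × 3/16 = 180.1875
  white-hulled: 961 × 1/16 = 60.0625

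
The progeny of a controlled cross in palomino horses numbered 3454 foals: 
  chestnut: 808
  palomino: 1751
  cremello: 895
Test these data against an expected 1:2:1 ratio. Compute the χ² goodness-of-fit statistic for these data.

5.050

Under the 1:2:1 hypothesis (Σ ratio = 4, N = 3454):
  chestnut: 3454 × 1/4 = 863.5
  palomino: 3454 × 2/4 = 1727
  cremello: 3454 × 1/4 = 863.5
χ² = Σ (O − E)² / E
  chestnut: (808 − 863.5)² / 863.5 = 3.5672
  palomino: (1751 − 1727)² / 1727 = 0.3335
  cremello: (895 − 863.5)² / 863.5 = 1.1491
χ² = 3.5672 + 0.3335 + 1.1491 = 5.0498 ≈ 5.050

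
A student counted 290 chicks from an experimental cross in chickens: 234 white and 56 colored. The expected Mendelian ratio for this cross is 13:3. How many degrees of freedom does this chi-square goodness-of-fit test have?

A goodness-of-fit test with 2 phenotype classes has df = 2 − 1 = 1.

1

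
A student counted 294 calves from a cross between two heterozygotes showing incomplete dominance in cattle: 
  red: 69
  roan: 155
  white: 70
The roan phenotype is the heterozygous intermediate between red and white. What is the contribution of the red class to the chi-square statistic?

0.276

With incomplete dominance, a heterozygote × heterozygote cross gives a 1:2:1 phenotypic ratio.
The 1:2:1 ratio has 4 parts, so with N = 294 the expected counts are:
  red: 294 × 1/4 = 73.5
  roan: 294 × 2/4 = 147
  white: 294 × 1/4 = 73.5
Contribution of red: (69 − 73.5)² / 73.5 = 0.2755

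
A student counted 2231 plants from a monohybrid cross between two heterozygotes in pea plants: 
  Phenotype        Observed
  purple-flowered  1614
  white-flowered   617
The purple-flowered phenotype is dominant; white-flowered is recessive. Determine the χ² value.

For a monohybrid cross between heterozygotes with complete dominance, the expected phenotypic ratio is 3:1.
Under the 3:1 hypothesis (Σ ratio = 4, N = 2231):
  purple-flowered: 2231 × 3/4 = 1673.25
  white-flowered: 2231 × 1/4 = 557.75
χ² = Σ (O − E)² / E
  purple-flowered: (1614 − 1673.25)² / 1673.25 = 2.0981
  white-flowered: (617 − 557.75)² / 557.75 = 6.2942
χ² = 2.0981 + 6.2942 = 8.3923 ≈ 8.392

8.392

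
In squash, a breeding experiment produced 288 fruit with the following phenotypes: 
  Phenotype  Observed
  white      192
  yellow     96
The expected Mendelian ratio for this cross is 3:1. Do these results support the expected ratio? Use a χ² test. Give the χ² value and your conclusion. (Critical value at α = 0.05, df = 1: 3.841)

Under the 3:1 hypothesis (Σ ratio = 4, N = 288):
  white: 288 × 3/4 = 216
  yellow: 288 × 1/4 = 72
χ² = Σ (O − E)² / E
  white: (192 − 216)² / 216 = 2.6667
  yellow: (96 − 72)² / 72 = 8.0000
χ² = 2.6667 + 8.0000 = 10.6667 ≈ 10.667
Degrees of freedom = 2 − 1 = 1; critical value at α = 0.05 is 3.841.
Since 10.667 > 3.841, we reject the null hypothesis — the data do not fit the 3:1 ratio.

10.667; not consistent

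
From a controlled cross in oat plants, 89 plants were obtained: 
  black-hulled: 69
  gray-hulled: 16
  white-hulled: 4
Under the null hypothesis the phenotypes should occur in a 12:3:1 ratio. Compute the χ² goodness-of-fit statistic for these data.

Expected counts for N = 89 under a 12:3:1 ratio (total parts = 16):
  black-hulled: 89 × 12/16 = 66.75
  gray-hulled: 89 × 3/16 = 16.6875
  white-hulled: 89 × 1/16 = 5.5625
χ² = Σ (O − E)² / E
  black-hulled: (69 − 66.75)² / 66.75 = 0.0758
  gray-hulled: (16 − 16.6875)² / 16.6875 = 0.0283
  white-hulled: (4 − 5.5625)² / 5.5625 = 0.4389
χ² = 0.0758 + 0.0283 + 0.4389 = 0.543

0.543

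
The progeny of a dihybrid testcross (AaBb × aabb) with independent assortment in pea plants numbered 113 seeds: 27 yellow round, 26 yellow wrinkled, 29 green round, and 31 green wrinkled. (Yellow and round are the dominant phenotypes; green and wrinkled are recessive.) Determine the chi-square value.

0.522

A dihybrid testcross with independent assortment gives a 1:1:1:1 ratio.
The 1:1:1:1 ratio has 4 parts, so with N = 113 the expected counts are:
  yellow round: 113 × 1/4 = 28.25
  yellow wrinkled: 113 × 1/4 = 28.25
  green round: 113 × 1/4 = 28.25
  green wrinkled: 113 × 1/4 = 28.25
χ² = Σ (O − E)² / E
  yellow round: (27 − 28.25)² / 28.25 = 0.0553
  yellow wrinkled: (26 − 28.25)² / 28.25 = 0.1792
  green round: (29 − 28.25)² / 28.25 = 0.0199
  green wrinkled: (31 − 28.25)² / 28.25 = 0.2677
χ² = 0.0553 + 0.1792 + 0.0199 + 0.2677 = 0.5221 ≈ 0.522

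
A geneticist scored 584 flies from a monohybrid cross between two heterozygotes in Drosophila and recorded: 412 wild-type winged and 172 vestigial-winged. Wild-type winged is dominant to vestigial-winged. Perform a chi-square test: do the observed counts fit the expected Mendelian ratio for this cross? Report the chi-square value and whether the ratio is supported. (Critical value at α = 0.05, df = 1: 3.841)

6.174; not consistent

For a monohybrid cross between heterozygotes with complete dominance, the expected phenotypic ratio is 3:1.
Total ratio parts = 4. Expected numbers out of 584:
  wild-type winged: 584 × 3/4 = 438
  vestigial-winged: 584 × 1/4 = 146
χ² = Σ (O − E)² / E
  wild-type winged: (412 − 438)² / 438 = 1.5434
  vestigial-winged: (172 − 146)² / 146 = 4.6301
χ² = 1.5434 + 4.6301 = 6.1735 ≈ 6.174
Degrees of freedom = 2 − 1 = 1; critical value at α = 0.05 is 3.841.
Since 6.174 > 3.841, we reject the null hypothesis — the data do not fit the 3:1 ratio.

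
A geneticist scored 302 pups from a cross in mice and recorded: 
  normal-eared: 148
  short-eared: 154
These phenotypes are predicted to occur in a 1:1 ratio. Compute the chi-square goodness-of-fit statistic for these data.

0.119

Total ratio parts = 2. Expected numbers out of 302:
  normal-eared: 302 × 1/2 = 151
  short-eared: 302 × 1/2 = 151
χ² = Σ (O − E)² / E
  normal-eared: (148 − 151)² / 151 = 0.0596
  short-eared: (154 − 151)² / 151 = 0.0596
χ² = 0.0596 + 0.0596 = 0.1192 ≈ 0.119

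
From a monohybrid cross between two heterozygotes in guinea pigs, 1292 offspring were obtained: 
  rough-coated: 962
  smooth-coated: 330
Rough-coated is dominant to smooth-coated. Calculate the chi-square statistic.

0.202

For a monohybrid cross between heterozygotes with complete dominance, the expected phenotypic ratio is 3:1.
The 3:1 ratio has 4 parts, so with N = 1292 the expected counts are:
  rough-coated: 1292 × 3/4 = 969
  smooth-coated: 1292 × 1/4 = 323
χ² = Σ (O − E)² / E
  rough-coated: (962 − 969)² / 969 = 0.0506
  smooth-coated: (330 − 323)² / 323 = 0.1517
χ² = 0.0506 + 0.1517 = 0.2023 ≈ 0.202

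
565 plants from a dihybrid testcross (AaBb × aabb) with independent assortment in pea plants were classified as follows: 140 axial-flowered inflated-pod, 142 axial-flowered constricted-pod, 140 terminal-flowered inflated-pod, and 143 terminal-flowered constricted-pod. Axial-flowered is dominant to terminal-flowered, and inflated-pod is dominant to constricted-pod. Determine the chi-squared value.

0.048

A dihybrid testcross with independent assortment gives a 1:1:1:1 ratio.
Under the 1:1:1:1 hypothesis (Σ ratio = 4, N = 565):
  axial-flowered inflated-pod: 565 × 1/4 = 141.25
  axial-flowered constricted-pod: 565 × 1/4 = 141.25
  terminal-flowered inflated-pod: 565 × 1/4 = 141.25
  terminal-flowered constricted-pod: 565 × 1/4 = 141.25
χ² = Σ (O − E)² / E
  axial-flowered inflated-pod: (140 − 141.25)² / 141.25 = 0.0111
  axial-flowered constricted-pod: (142 − 141.25)² / 141.25 = 0.0040
  terminal-flowered inflated-pod: (140 − 141.25)² / 141.25 = 0.0111
  terminal-flowered constricted-pod: (143 − 141.25)² / 141.25 = 0.0217
χ² = 0.0111 + 0.0040 + 0.0111 + 0.0217 = 0.0479 ≈ 0.048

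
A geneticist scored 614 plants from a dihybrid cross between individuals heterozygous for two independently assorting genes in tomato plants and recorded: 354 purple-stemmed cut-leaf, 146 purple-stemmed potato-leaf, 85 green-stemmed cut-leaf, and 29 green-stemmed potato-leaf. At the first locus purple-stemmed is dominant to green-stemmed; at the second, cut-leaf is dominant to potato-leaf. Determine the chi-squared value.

18.669

A dihybrid F₂ with independent assortment and complete dominance at both loci gives a 9:3:3:1 phenotypic ratio.
Expected counts for N = 614 under a 9:3:3:1 ratio (total parts = 16):
  purple-stemmed cut-leaf: 614 × 9/16 = 345.375
  purple-stemmed potato-leaf: 614 × 3/16 = 115.125
  green-stemmed cut-leaf: 614 × 3/16 = 115.125
  green-stemmed potato-leaf: 614 × 1/16 = 38.375
χ² = Σ (O − E)² / E
  purple-stemmed cut-leaf: (354 − 345.375)² / 345.375 = 0.2154
  purple-stemmed potato-leaf: (146 − 115.125)² / 115.125 = 8.2803
  green-stemmed cut-leaf: (85 − 115.125)² / 115.125 = 7.8829
  green-stemmed potato-leaf: (29 − 38.375)² / 38.375 = 2.2903
χ² = 0.2154 + 8.2803 + 7.8829 + 2.2903 = 18.6689 ≈ 18.669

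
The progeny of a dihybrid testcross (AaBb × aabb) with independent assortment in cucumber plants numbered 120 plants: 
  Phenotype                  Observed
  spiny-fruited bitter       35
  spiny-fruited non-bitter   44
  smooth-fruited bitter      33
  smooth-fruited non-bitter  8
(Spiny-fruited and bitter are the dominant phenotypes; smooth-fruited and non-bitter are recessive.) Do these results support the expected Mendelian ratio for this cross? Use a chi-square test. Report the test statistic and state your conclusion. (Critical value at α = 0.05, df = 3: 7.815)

23.800; not consistent

A dihybrid testcross with independent assortment gives a 1:1:1:1 ratio.
Total ratio parts = 4. Expected numbers out of 120:
  spiny-fruited bitter: 120 × 1/4 = 30
  spiny-fruited non-bitter: 120 × 1/4 = 30
  smooth-fruited bitter: 120 × 1/4 = 30
  smooth-fruited non-bitter: 120 × 1/4 = 30
χ² = Σ (O − E)² / E
  spiny-fruited bitter: (35 − 30)² / 30 = 0.8333
  spiny-fruited non-bitter: (44 − 30)² / 30 = 6.5333
  smooth-fruited bitter: (33 − 30)² / 30 = 0.3000
  smooth-fruited non-bitter: (8 − 30)² / 30 = 16.1333
χ² = 0.8333 + 6.5333 + 0.3000 + 16.1333 = 23.7999 ≈ 23.800
Degrees of freedom = 4 − 1 = 3; critical value at α = 0.05 is 7.815.
Since 23.800 > 7.815, we reject the null hypothesis — the data do not fit the 1:1:1:1 ratio.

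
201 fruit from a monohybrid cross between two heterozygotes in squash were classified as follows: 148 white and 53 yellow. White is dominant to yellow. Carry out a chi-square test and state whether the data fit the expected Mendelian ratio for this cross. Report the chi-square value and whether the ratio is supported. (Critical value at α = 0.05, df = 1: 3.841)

For a monohybrid cross between heterozygotes with complete dominance, the expected phenotypic ratio is 3:1.
Expected counts for N = 201 under a 3:1 ratio (total parts = 4):
  white: 201 × 3/4 = 150.75
  yellow: 201 × 1/4 = 50.25
χ² = Σ (O − E)² / E
  white: (148 − 150.75)² / 150.75 = 0.0502
  yellow: (53 − 50.25)² / 50.25 = 0.1505
χ² = 0.0502 + 0.1505 = 0.2007 ≈ 0.201
Degrees of freedom = 2 − 1 = 1; critical value at α = 0.05 is 3.841.
Since 0.201 < 3.841, we fail to reject the null hypothesis — the data are consistent with the 3:1 ratio.

0.201; consistent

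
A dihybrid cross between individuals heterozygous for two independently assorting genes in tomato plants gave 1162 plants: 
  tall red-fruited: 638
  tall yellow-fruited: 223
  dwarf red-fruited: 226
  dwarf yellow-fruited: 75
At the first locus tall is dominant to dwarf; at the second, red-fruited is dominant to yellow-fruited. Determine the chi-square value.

0.875

A dihybrid F₂ with independent assortment and complete dominance at both loci gives a 9:3:3:1 phenotypic ratio.
Under the 9:3:3:1 hypothesis (Σ ratio = 16, N = 1162):
  tall red-fruited: 1162 × 9/16 = 653.625
  tall yellow-fruited: 1162 × 3/16 = 217.875
  dwarf red-fruited: 1162 × 3/16 = 217.875
  dwarf yellow-fruited: 1162 × 1/16 = 72.625
χ² = Σ (O − E)² / E
  tall red-fruited: (638 − 653.625)² / 653.625 = 0.3735
  tall yellow-fruited: (223 − 217.875)² / 217.875 = 0.1206
  dwarf red-fruited: (226 − 217.875)² / 217.875 = 0.3030
  dwarf yellow-fruited: (75 − 72.625)² / 72.625 = 0.0777
χ² = 0.3735 + 0.1206 + 0.3030 + 0.0777 = 0.8748 ≈ 0.875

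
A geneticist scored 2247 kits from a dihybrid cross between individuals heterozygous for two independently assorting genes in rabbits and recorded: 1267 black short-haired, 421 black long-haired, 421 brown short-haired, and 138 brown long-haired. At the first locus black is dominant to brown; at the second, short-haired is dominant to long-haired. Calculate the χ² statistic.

0.050

A dihybrid F₂ with independent assortment and complete dominance at both loci gives a 9:3:3:1 phenotypic ratio.
Under the 9:3:3:1 hypothesis (Σ ratio = 16, N = 2247):
  black short-haired: 2247 × 9/16 = 1263.9375
  black long-haired: 2247 × 3/16 = 421.3125
  brown short-haired: 2247 × 3/16 = 421.3125
  brown long-haired: 2247 × 1/16 = 140.4375
χ² = Σ (O − E)² / E
  black short-haired: (1267 − 1263.9375)² / 1263.9375 = 0.0074
  black long-haired: (421 − 421.3125)² / 421.3125 = 0.0002
  brown short-haired: (421 − 421.3125)² / 421.3125 = 0.0002
  brown long-haired: (138 − 140.4375)² / 140.4375 = 0.0423
χ² = 0.0074 + 0.0002 + 0.0002 + 0.0423 = 0.0501 ≈ 0.050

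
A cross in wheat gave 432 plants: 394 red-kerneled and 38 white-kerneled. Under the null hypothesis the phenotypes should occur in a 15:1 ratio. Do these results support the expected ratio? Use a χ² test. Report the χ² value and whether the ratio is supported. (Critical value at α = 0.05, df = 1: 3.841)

Total ratio parts = 16. Expected numbers out of 432:
  red-kerneled: 432 × 15/16 = 405
  white-kerneled: 432 × 1/16 = 27
χ² = Σ (O − E)² / E
  red-kerneled: (394 − 405)² / 405 = 0.2988
  white-kerneled: (38 − 27)² / 27 = 4.4815
χ² = 0.2988 + 4.4815 = 4.7803 ≈ 4.780
Degrees of freedom = 2 − 1 = 1; critical value at α = 0.05 is 3.841.
Since 4.780 > 3.841, we reject the null hypothesis — the data do not fit the 15:1 ratio.

4.780; not consistent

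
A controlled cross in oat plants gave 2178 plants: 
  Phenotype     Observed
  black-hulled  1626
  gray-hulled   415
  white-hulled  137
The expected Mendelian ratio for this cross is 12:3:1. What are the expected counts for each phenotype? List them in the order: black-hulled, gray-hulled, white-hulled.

The 12:3:1 ratio has 16 parts, so with N = 2178 the expected counts are:
  black-hulled: 2178 × 12/16 = 1633.5
  gray-hulled: 2178 × 3/16 = 408.375
  white-hulled: 2178 × 1/16 = 136.125

1633.5, 408.375, 136.125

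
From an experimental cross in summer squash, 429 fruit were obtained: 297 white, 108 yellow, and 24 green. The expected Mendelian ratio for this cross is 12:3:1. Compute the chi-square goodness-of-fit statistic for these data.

Under the 12:3:1 hypothesis (Σ ratio = 16, N = 429):
  white: 429 × 12/16 = 321.75
  yellow: 429 × 3/16 = 80.4375
  green: 429 × 1/16 = 26.8125
χ² = Σ (O − E)² / E
  white: (297 − 321.75)² / 321.75 = 1.9038
  yellow: (108 − 80.4375)² / 80.4375 = 9.4445
  green: (24 − 26.8125)² / 26.8125 = 0.2950
χ² = 1.9038 + 9.4445 + 0.2950 = 11.6433 ≈ 11.643

11.643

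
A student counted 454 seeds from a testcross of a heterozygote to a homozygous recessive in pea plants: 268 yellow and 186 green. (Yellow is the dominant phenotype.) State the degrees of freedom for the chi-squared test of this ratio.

A testcross of a heterozygote (Aa × aa) gives a 1:1 phenotypic ratio.
A goodness-of-fit test with 2 phenotype classes has df = 2 − 1 = 1.

1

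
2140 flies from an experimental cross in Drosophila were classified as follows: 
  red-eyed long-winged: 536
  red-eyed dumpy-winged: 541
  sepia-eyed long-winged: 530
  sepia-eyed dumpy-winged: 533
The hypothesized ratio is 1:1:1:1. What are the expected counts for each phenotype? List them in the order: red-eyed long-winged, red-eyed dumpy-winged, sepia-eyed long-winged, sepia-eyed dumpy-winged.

Total ratio parts = 4. Expected numbers out of 2140:
  red-eyed long-winged: 2140 × 1/4 = 535
  red-eyed dumpy-winged: 2140 × 1/4 = 535
  sepia-eyed long-winged: 2140 × 1/4 = 535
  sepia-eyed dumpy-winged: 2140 × 1/4 = 535

535, 535, 535, 535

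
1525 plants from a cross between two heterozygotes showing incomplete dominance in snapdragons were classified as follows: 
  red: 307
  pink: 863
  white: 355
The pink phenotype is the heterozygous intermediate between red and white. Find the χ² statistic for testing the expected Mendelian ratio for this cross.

29.514

With incomplete dominance, a heterozygote × heterozygote cross gives a 1:2:1 phenotypic ratio.
Expected counts for N = 1525 under a 1:2:1 ratio (total parts = 4):
  red: 1525 × 1/4 = 381.25
  pink: 1525 × 2/4 = 762.5
  white: 1525 × 1/4 = 381.25
χ² = Σ (O − E)² / E
  red: (307 − 381.25)² / 381.25 = 14.4605
  pink: (863 − 762.5)² / 762.5 = 13.2462
  white: (355 − 381.25)² / 381.25 = 1.8074
χ² = 14.4605 + 13.2462 + 1.8074 = 29.5141 ≈ 29.514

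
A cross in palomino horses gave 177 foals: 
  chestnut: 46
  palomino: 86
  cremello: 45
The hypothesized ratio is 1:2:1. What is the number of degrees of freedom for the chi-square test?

A goodness-of-fit test with 3 phenotype classes has df = 3 − 1 = 2.

2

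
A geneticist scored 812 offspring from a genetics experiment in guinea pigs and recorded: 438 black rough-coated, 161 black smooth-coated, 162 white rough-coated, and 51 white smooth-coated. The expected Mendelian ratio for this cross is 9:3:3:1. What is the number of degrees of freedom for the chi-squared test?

A goodness-of-fit test with 4 phenotype classes has df = 4 − 1 = 3.

3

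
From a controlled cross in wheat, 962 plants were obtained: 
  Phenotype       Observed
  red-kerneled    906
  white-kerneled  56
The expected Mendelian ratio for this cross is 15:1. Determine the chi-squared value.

Total ratio parts = 16. Expected numbers out of 962:
  red-kerneled: 962 × 15/16 = 901.875
  white-kerneled: 962 × 1/16 = 60.125
χ² = Σ (O − E)² / E
  red-kerneled: (906 − 901.875)² / 901.875 = 0.0189
  white-kerneled: (56 − 60.125)² / 60.125 = 0.2830
χ² = 0.0189 + 0.2830 = 0.3019 ≈ 0.302

0.302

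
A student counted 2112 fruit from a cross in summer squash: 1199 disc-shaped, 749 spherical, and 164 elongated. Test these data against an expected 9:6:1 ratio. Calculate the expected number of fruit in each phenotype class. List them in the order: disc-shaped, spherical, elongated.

1188, 792, 132

Total ratio parts = 16. Expected numbers out of 2112:
  disc-shaped: 2112 × 9/16 = 1188
  spherical: 2112 × 6/16 = 792
  elongated: 2112 × 1/16 = 132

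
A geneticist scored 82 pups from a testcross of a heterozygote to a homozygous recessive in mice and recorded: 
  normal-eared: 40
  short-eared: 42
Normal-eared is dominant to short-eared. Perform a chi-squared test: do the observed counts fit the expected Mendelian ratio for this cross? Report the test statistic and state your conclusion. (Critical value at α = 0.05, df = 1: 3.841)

A testcross of a heterozygote (Aa × aa) gives a 1:1 phenotypic ratio.
Under the 1:1 hypothesis (Σ ratio = 2, N = 82):
  normal-eared: 82 × 1/2 = 41
  short-eared: 82 × 1/2 = 41
χ² = Σ (O − E)² / E
  normal-eared: (40 − 41)² / 41 = 0.0244
  short-eared: (42 − 41)² / 41 = 0.0244
χ² = 0.0244 + 0.0244 = 0.0488 ≈ 0.049
Degrees of freedom = 2 − 1 = 1; critical value at α = 0.05 is 3.841.
Since 0.049 < 3.841, we fail to reject the null hypothesis — the data are consistent with the 1:1 ratio.

0.049; consistent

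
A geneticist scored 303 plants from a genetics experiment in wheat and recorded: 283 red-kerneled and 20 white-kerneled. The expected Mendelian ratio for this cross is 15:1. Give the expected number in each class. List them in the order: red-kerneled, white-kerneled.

Under the 15:1 hypothesis (Σ ratio = 16, N = 303):
  red-kerneled: 303 × 15/16 = 284.0625
  white-kerneled: 303 × 1/16 = 18.9375

284.0625, 18.9375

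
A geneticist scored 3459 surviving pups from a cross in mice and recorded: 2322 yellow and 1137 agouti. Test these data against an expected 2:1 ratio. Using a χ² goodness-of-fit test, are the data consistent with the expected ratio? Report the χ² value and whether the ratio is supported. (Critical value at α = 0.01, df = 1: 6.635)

Under the 2:1 hypothesis (Σ ratio = 3, N = 3459):
  yellow: 3459 × 2/3 = 2306
  agouti: 3459 × 1/3 = 1153
χ² = Σ (O − E)² / E
  yellow: (2322 − 2306)² / 2306 = 0.1110
  agouti: (1137 − 1153)² / 1153 = 0.2220
χ² = 0.1110 + 0.2220 = 0.333
Degrees of freedom = 2 − 1 = 1; critical value at α = 0.01 is 6.635.
Since 0.333 < 6.635, we fail to reject the null hypothesis — the data are consistent with the 2:1 ratio.

0.333; consistent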